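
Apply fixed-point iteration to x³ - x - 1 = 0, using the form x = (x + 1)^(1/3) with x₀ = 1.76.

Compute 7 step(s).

Equation: x³ - x - 1 = 0
Fixed-point form: x = (x + 1)^(1/3)
x₀ = 1.76

x_1 = g(1.760000) = 1.402716
x_2 = g(1.402716) = 1.339371
x_3 = g(1.339371) = 1.327495
x_4 = g(1.327495) = 1.325245
x_5 = g(1.325245) = 1.324818
x_6 = g(1.324818) = 1.324737
x_7 = g(1.324737) = 1.324722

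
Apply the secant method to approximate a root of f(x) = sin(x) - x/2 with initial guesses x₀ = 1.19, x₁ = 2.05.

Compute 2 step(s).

f(x) = sin(x) - x/2
x₀ = 1.19, x₁ = 2.05

Secant formula: x_{n+1} = x_n - f(x_n)(x_n - x_{n-1})/(f(x_n) - f(x_{n-1}))

Iteration 1:
  f(1.190000) = 0.333369
  f(2.050000) = -0.137638
  x_2 = 2.050000 - (-0.137638)×(2.050000 - 1.190000)/(-0.137638 - 0.333369)
       = 1.798691
Iteration 2:
  f(2.050000) = -0.137638
  f(1.798691) = 0.074799
  x_3 = 1.798691 - 0.074799×(1.798691 - 2.050000)/(0.074799 - (-0.137638))
       = 1.887177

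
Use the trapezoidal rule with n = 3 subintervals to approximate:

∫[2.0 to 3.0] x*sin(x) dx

f(x) = x*sin(x)
a = 2.0, b = 3.0, n = 3
h = (b - a)/n = 0.333333

Trapezoidal rule: (h/2)[f(x₀) + 2f(x₁) + 2f(x₂) + ... + f(xₙ)]

x_0 = 2.0000, f(x_0) = 1.818595, coefficient = 1
x_1 = 2.3333, f(x_1) = 1.687200, coefficient = 2
x_2 = 2.6667, f(x_2) = 1.219394, coefficient = 2
x_3 = 3.0000, f(x_3) = 0.423360, coefficient = 1

I ≈ (0.333333/2) × 8.055143 = 1.342524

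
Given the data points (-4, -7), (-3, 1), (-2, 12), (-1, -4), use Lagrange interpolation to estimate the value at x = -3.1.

Lagrange interpolation formula:
P(x) = Σ yᵢ × Lᵢ(x)
where Lᵢ(x) = Π_{j≠i} (x - xⱼ)/(xᵢ - xⱼ)

L_0(-3.1) = (-3.1 - (-3))/(-4 - (-3)) × (-3.1 - (-2))/(-4 - (-2)) × (-3.1 - (-1))/(-4 - (-1)) = 0.038500
L_1(-3.1) = (-3.1 - (-4))/(-3 - (-4)) × (-3.1 - (-2))/(-3 - (-2)) × (-3.1 - (-1))/(-3 - (-1)) = 1.039500
L_2(-3.1) = (-3.1 - (-4))/(-2 - (-4)) × (-3.1 - (-3))/(-2 - (-3)) × (-3.1 - (-1))/(-2 - (-1)) = -0.094500
L_3(-3.1) = (-3.1 - (-4))/(-1 - (-4)) × (-3.1 - (-3))/(-1 - (-3)) × (-3.1 - (-2))/(-1 - (-2)) = 0.016500

P(-3.1) = (-7)×L_0(-3.1) + 1×L_1(-3.1) + 12×L_2(-3.1) + (-4)×L_3(-3.1)
P(-3.1) = -0.430000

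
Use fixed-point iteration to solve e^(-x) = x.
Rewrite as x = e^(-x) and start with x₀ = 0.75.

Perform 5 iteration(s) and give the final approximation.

Equation: e^(-x) = x
Fixed-point form: x = e^(-x)
x₀ = 0.75

x_1 = g(0.750000) = 0.472367
x_2 = g(0.472367) = 0.623525
x_3 = g(0.623525) = 0.536052
x_4 = g(0.536052) = 0.585054
x_5 = g(0.585054) = 0.557076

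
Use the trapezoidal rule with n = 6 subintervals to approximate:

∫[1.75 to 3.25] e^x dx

f(x) = e^x
a = 1.75, b = 3.25, n = 6
h = (b - a)/n = 0.250000

Trapezoidal rule: (h/2)[f(x₀) + 2f(x₁) + 2f(x₂) + ... + f(xₙ)]

x_0 = 1.7500, f(x_0) = 5.754603, coefficient = 1
x_1 = 2.0000, f(x_1) = 7.389056, coefficient = 2
x_2 = 2.2500, f(x_2) = 9.487736, coefficient = 2
x_3 = 2.5000, f(x_3) = 12.182494, coefficient = 2
x_4 = 2.7500, f(x_4) = 15.642632, coefficient = 2
x_5 = 3.0000, f(x_5) = 20.085537, coefficient = 2
x_6 = 3.2500, f(x_6) = 25.790340, coefficient = 1

I ≈ (0.250000/2) × 161.119852 = 20.139981
Exact value: 20.035737
Error: 0.104244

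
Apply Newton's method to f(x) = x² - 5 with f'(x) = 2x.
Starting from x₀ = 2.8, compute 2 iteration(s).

f(x) = x² - 5
f'(x) = 2x
x₀ = 2.8

Newton-Raphson formula: x_{n+1} = x_n - f(x_n)/f'(x_n)

Iteration 1:
  f(2.800000) = 2.840000
  f'(2.800000) = 5.600000
  x_1 = 2.800000 - 2.840000/5.600000 = 2.292857
Iteration 2:
  f(2.292857) = 0.257194
  f'(2.292857) = 4.585714
  x_2 = 2.292857 - 0.257194/4.585714 = 2.236771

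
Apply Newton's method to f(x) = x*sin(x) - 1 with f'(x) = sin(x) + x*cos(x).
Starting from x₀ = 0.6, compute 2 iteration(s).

f(x) = x*sin(x) - 1
f'(x) = sin(x) + x*cos(x)
x₀ = 0.6

Newton-Raphson formula: x_{n+1} = x_n - f(x_n)/f'(x_n)

Iteration 1:
  f(0.600000) = -0.661215
  f'(0.600000) = 1.059844
  x_1 = 0.600000 - (-0.661215)/1.059844 = 1.223879
Iteration 2:
  f(1.223879) = 0.150967
  f'(1.223879) = 1.356545
  x_2 = 1.223879 - 0.150967/1.356545 = 1.112591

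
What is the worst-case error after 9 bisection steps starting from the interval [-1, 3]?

Bisection error bound: |error| ≤ (b-a)/2^n
|error| ≤ (3 - (-1))/2^9 = 4/2^9
|error| ≤ 0.0078125000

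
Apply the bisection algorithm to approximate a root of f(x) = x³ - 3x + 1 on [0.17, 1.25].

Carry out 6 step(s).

f(x) = x³ - 3x + 1
Initial interval: [0.17, 1.25]

Iteration 1:
  c_1 = (0.170000 + 1.250000)/2 = 0.710000
  f(c_1) = f(0.710000) = -0.772089
  f(a) × f(c) < 0, new interval: [0.170000, 0.710000]
Iteration 2:
  c_2 = (0.170000 + 0.710000)/2 = 0.440000
  f(c_2) = f(0.440000) = -0.234816
  f(a) × f(c) < 0, new interval: [0.170000, 0.440000]
Iteration 3:
  c_3 = (0.170000 + 0.440000)/2 = 0.305000
  f(c_3) = f(0.305000) = 0.113373
  f(a) × f(c) ≥ 0, new interval: [0.305000, 0.440000]
Iteration 4:
  c_4 = (0.305000 + 0.440000)/2 = 0.372500
  f(c_4) = f(0.372500) = -0.065813
  f(a) × f(c) < 0, new interval: [0.305000, 0.372500]
Iteration 5:
  c_5 = (0.305000 + 0.372500)/2 = 0.338750
  f(c_5) = f(0.338750) = 0.022622
  f(a) × f(c) ≥ 0, new interval: [0.338750, 0.372500]
Iteration 6:
  c_6 = (0.338750 + 0.372500)/2 = 0.355625
  f(c_6) = f(0.355625) = -0.021899
  f(a) × f(c) < 0, new interval: [0.338750, 0.355625]

After 6 iteration(s), the approximation is c_6 = 0.355625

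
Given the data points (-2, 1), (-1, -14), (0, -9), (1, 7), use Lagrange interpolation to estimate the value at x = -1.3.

Lagrange interpolation formula:
P(x) = Σ yᵢ × Lᵢ(x)
where Lᵢ(x) = Π_{j≠i} (x - xⱼ)/(xᵢ - xⱼ)

L_0(-1.3) = (-1.3 - (-1))/(-2 - (-1)) × (-1.3 - 0)/(-2 - 0) × (-1.3 - 1)/(-2 - 1) = 0.149500
L_1(-1.3) = (-1.3 - (-2))/(-1 - (-2)) × (-1.3 - 0)/(-1 - 0) × (-1.3 - 1)/(-1 - 1) = 1.046500
L_2(-1.3) = (-1.3 - (-2))/(0 - (-2)) × (-1.3 - (-1))/(0 - (-1)) × (-1.3 - 1)/(0 - 1) = -0.241500
L_3(-1.3) = (-1.3 - (-2))/(1 - (-2)) × (-1.3 - (-1))/(1 - (-1)) × (-1.3 - 0)/(1 - 0) = 0.045500

P(-1.3) = 1×L_0(-1.3) + (-14)×L_1(-1.3) + (-9)×L_2(-1.3) + 7×L_3(-1.3)
P(-1.3) = -12.009500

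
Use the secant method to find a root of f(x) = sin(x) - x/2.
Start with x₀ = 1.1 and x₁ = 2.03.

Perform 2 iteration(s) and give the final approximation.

f(x) = sin(x) - x/2
x₀ = 1.1, x₁ = 2.03

Secant formula: x_{n+1} = x_n - f(x_n)(x_n - x_{n-1})/(f(x_n) - f(x_{n-1}))

Iteration 1:
  f(1.100000) = 0.341207
  f(2.030000) = -0.118594
  x_2 = 2.030000 - (-0.118594)×(2.030000 - 1.100000)/(-0.118594 - 0.341207)
       = 1.790130
Iteration 2:
  f(2.030000) = -0.118594
  f(1.790130) = 0.080978
  x_3 = 1.790130 - 0.080978×(1.790130 - 2.030000)/(0.080978 - (-0.118594))
       = 1.887459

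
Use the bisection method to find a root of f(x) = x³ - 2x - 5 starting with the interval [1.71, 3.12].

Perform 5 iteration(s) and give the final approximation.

f(x) = x³ - 2x - 5
Initial interval: [1.71, 3.12]

Iteration 1:
  c_1 = (1.710000 + 3.120000)/2 = 2.415000
  f(c_1) = f(2.415000) = 4.254823
  f(a) × f(c) < 0, new interval: [1.710000, 2.415000]
Iteration 2:
  c_2 = (1.710000 + 2.415000)/2 = 2.062500
  f(c_2) = f(2.062500) = -0.351318
  f(a) × f(c) ≥ 0, new interval: [2.062500, 2.415000]
Iteration 3:
  c_3 = (2.062500 + 2.415000)/2 = 2.238750
  f(c_3) = f(2.238750) = 1.743118
  f(a) × f(c) < 0, new interval: [2.062500, 2.238750]
Iteration 4:
  c_4 = (2.062500 + 2.238750)/2 = 2.150625
  f(c_4) = f(2.150625) = 0.645795
  f(a) × f(c) < 0, new interval: [2.062500, 2.150625]
Iteration 5:
  c_5 = (2.062500 + 2.150625)/2 = 2.106562
  f(c_5) = f(2.106562) = 0.134968
  f(a) × f(c) < 0, new interval: [2.062500, 2.106562]

After 5 iteration(s), the approximation is c_5 = 2.106562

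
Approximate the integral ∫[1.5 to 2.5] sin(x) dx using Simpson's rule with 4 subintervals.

f(x) = sin(x)
a = 1.5, b = 2.5, n = 4
h = (b - a)/n = 0.250000

Simpson's rule: (h/3)[f(x₀) + 4f(x₁) + 2f(x₂) + ... + f(xₙ)]

x_0 = 1.5000, f(x_0) = 0.997495, coefficient = 1
x_1 = 1.7500, f(x_1) = 0.983986, coefficient = 4
x_2 = 2.0000, f(x_2) = 0.909297, coefficient = 2
x_3 = 2.2500, f(x_3) = 0.778073, coefficient = 4
x_4 = 2.5000, f(x_4) = 0.598472, coefficient = 1

I ≈ (0.250000/3) × 10.462799 = 0.871900
Exact value: 0.871881
Error: 0.000019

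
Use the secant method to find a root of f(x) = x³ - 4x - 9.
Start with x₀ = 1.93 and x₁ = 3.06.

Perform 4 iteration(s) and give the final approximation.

f(x) = x³ - 4x - 9
x₀ = 1.93, x₁ = 3.06

Secant formula: x_{n+1} = x_n - f(x_n)(x_n - x_{n-1})/(f(x_n) - f(x_{n-1}))

Iteration 1:
  f(1.930000) = -9.530943
  f(3.060000) = 7.412616
  x_2 = 3.060000 - 7.412616×(3.060000 - 1.930000)/(7.412616 - (-9.530943))
       = 2.565638
Iteration 2:
  f(3.060000) = 7.412616
  f(2.565638) = -2.374248
  x_3 = 2.565638 - (-2.374248)×(2.565638 - 3.060000)/(-2.374248 - 7.412616)
       = 2.685568
Iteration 3:
  f(2.565638) = -2.374248
  f(2.685568) = -0.373220
  x_4 = 2.685568 - (-0.373220)×(2.685568 - 2.565638)/(-0.373220 - (-2.374248))
       = 2.707936
Iteration 4:
  f(2.685568) = -0.373220
  f(2.707936) = 0.025334
  x_5 = 2.707936 - 0.025334×(2.707936 - 2.685568)/(0.025334 - (-0.373220))
       = 2.706515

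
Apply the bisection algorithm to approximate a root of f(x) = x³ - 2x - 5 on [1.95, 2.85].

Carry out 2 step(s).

f(x) = x³ - 2x - 5
Initial interval: [1.95, 2.85]

Iteration 1:
  c_1 = (1.950000 + 2.850000)/2 = 2.400000
  f(c_1) = f(2.400000) = 4.024000
  f(a) × f(c) < 0, new interval: [1.950000, 2.400000]
Iteration 2:
  c_2 = (1.950000 + 2.400000)/2 = 2.175000
  f(c_2) = f(2.175000) = 0.939109
  f(a) × f(c) < 0, new interval: [1.950000, 2.175000]

After 2 iteration(s), the approximation is c_2 = 2.175000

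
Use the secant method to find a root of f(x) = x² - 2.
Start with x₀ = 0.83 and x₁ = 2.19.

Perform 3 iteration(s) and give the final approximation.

f(x) = x² - 2
x₀ = 0.83, x₁ = 2.19

Secant formula: x_{n+1} = x_n - f(x_n)(x_n - x_{n-1})/(f(x_n) - f(x_{n-1}))

Iteration 1:
  f(0.830000) = -1.311100
  f(2.190000) = 2.796100
  x_2 = 2.190000 - 2.796100×(2.190000 - 0.830000)/(2.796100 - (-1.311100))
       = 1.264139
Iteration 2:
  f(2.190000) = 2.796100
  f(1.264139) = -0.401952
  x_3 = 1.264139 - (-0.401952)×(1.264139 - 2.190000)/(-0.401952 - 2.796100)
       = 1.380507
Iteration 3:
  f(1.264139) = -0.401952
  f(1.380507) = -0.094199
  x_4 = 1.380507 - (-0.094199)×(1.380507 - 1.264139)/(-0.094199 - (-0.401952))
       = 1.416126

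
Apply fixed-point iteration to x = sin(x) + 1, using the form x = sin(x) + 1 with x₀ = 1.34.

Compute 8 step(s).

Equation: x = sin(x) + 1
Fixed-point form: x = sin(x) + 1
x₀ = 1.34

x_1 = g(1.340000) = 1.973485
x_2 = g(1.973485) = 1.920011
x_3 = g(1.920011) = 1.939642
x_4 = g(1.939642) = 1.932744
x_5 = g(1.932744) = 1.935209
x_6 = g(1.935209) = 1.934333
x_7 = g(1.934333) = 1.934645
x_8 = g(1.934645) = 1.934534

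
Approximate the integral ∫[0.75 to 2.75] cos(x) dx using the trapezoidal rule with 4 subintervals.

f(x) = cos(x)
a = 0.75, b = 2.75, n = 4
h = (b - a)/n = 0.500000

Trapezoidal rule: (h/2)[f(x₀) + 2f(x₁) + 2f(x₂) + ... + f(xₙ)]

x_0 = 0.7500, f(x_0) = 0.731689, coefficient = 1
x_1 = 1.2500, f(x_1) = 0.315322, coefficient = 2
x_2 = 1.7500, f(x_2) = -0.178246, coefficient = 2
x_3 = 2.2500, f(x_3) = -0.628174, coefficient = 2
x_4 = 2.7500, f(x_4) = -0.924302, coefficient = 1

I ≈ (0.500000/2) × -1.174808 = -0.293702
Exact value: -0.299978
Error: 0.006276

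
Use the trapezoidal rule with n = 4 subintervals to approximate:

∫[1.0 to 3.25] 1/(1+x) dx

f(x) = 1/(1+x)
a = 1.0, b = 3.25, n = 4
h = (b - a)/n = 0.562500

Trapezoidal rule: (h/2)[f(x₀) + 2f(x₁) + 2f(x₂) + ... + f(xₙ)]

x_0 = 1.0000, f(x_0) = 0.500000, coefficient = 1
x_1 = 1.5625, f(x_1) = 0.390244, coefficient = 2
x_2 = 2.1250, f(x_2) = 0.320000, coefficient = 2
x_3 = 2.6875, f(x_3) = 0.271186, coefficient = 2
x_4 = 3.2500, f(x_4) = 0.235294, coefficient = 1

I ≈ (0.562500/2) × 2.698155 = 0.758856
Exact value: 0.753772
Error: 0.005084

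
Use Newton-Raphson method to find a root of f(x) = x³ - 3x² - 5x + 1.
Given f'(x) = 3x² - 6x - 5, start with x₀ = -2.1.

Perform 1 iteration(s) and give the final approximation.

f(x) = x³ - 3x² - 5x + 1
f'(x) = 3x² - 6x - 5
x₀ = -2.1

Newton-Raphson formula: x_{n+1} = x_n - f(x_n)/f'(x_n)

Iteration 1:
  f(-2.100000) = -10.991000
  f'(-2.100000) = 20.830000
  x_1 = -2.100000 - (-10.991000)/20.830000 = -1.572348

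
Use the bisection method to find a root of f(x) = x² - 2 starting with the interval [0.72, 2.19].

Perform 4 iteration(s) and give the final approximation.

f(x) = x² - 2
Initial interval: [0.72, 2.19]

Iteration 1:
  c_1 = (0.720000 + 2.190000)/2 = 1.455000
  f(c_1) = f(1.455000) = 0.117025
  f(a) × f(c) < 0, new interval: [0.720000, 1.455000]
Iteration 2:
  c_2 = (0.720000 + 1.455000)/2 = 1.087500
  f(c_2) = f(1.087500) = -0.817344
  f(a) × f(c) ≥ 0, new interval: [1.087500, 1.455000]
Iteration 3:
  c_3 = (1.087500 + 1.455000)/2 = 1.271250
  f(c_3) = f(1.271250) = -0.383923
  f(a) × f(c) ≥ 0, new interval: [1.271250, 1.455000]
Iteration 4:
  c_4 = (1.271250 + 1.455000)/2 = 1.363125
  f(c_4) = f(1.363125) = -0.141890
  f(a) × f(c) ≥ 0, new interval: [1.363125, 1.455000]

After 4 iteration(s), the approximation is c_4 = 1.363125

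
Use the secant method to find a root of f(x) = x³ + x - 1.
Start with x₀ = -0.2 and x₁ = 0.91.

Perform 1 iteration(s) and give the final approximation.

f(x) = x³ + x - 1
x₀ = -0.2, x₁ = 0.91

Secant formula: x_{n+1} = x_n - f(x_n)(x_n - x_{n-1})/(f(x_n) - f(x_{n-1}))

Iteration 1:
  f(-0.200000) = -1.208000
  f(0.910000) = 0.663571
  x_2 = 0.910000 - 0.663571×(0.910000 - (-0.200000))/(0.663571 - (-1.208000))
       = 0.516446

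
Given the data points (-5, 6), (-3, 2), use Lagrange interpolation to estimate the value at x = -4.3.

Lagrange interpolation formula:
P(x) = Σ yᵢ × Lᵢ(x)
where Lᵢ(x) = Π_{j≠i} (x - xⱼ)/(xᵢ - xⱼ)

L_0(-4.3) = (-4.3 - (-3))/(-5 - (-3)) = 0.650000
L_1(-4.3) = (-4.3 - (-5))/(-3 - (-5)) = 0.350000

P(-4.3) = 6×L_0(-4.3) + 2×L_1(-4.3)
P(-4.3) = 4.600000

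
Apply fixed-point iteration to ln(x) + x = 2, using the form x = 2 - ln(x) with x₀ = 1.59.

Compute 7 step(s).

Equation: ln(x) + x = 2
Fixed-point form: x = 2 - ln(x)
x₀ = 1.59

x_1 = g(1.590000) = 1.536266
x_2 = g(1.536266) = 1.570645
x_3 = g(1.570645) = 1.548514
x_4 = g(1.548514) = 1.562705
x_5 = g(1.562705) = 1.553582
x_6 = g(1.553582) = 1.559437
x_7 = g(1.559437) = 1.555675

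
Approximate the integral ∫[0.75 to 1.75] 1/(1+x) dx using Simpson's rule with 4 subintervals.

f(x) = 1/(1+x)
a = 0.75, b = 1.75, n = 4
h = (b - a)/n = 0.250000

Simpson's rule: (h/3)[f(x₀) + 4f(x₁) + 2f(x₂) + ... + f(xₙ)]

x_0 = 0.7500, f(x_0) = 0.571429, coefficient = 1
x_1 = 1.0000, f(x_1) = 0.500000, coefficient = 4
x_2 = 1.2500, f(x_2) = 0.444444, coefficient = 2
x_3 = 1.5000, f(x_3) = 0.400000, coefficient = 4
x_4 = 1.7500, f(x_4) = 0.363636, coefficient = 1

I ≈ (0.250000/3) × 5.423954 = 0.451996
Exact value: 0.451985
Error: 0.000011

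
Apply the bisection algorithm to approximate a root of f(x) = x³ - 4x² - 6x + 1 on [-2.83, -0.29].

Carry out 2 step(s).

f(x) = x³ - 4x² - 6x + 1
Initial interval: [-2.83, -0.29]

Iteration 1:
  c_1 = (-2.830000 + (-0.290000))/2 = -1.560000
  f(c_1) = f(-1.560000) = -3.170816
  f(a) × f(c) ≥ 0, new interval: [-1.560000, -0.290000]
Iteration 2:
  c_2 = (-1.560000 + (-0.290000))/2 = -0.925000
  f(c_2) = f(-0.925000) = 2.336047
  f(a) × f(c) < 0, new interval: [-1.560000, -0.925000]

After 2 iteration(s), the approximation is c_2 = -0.925000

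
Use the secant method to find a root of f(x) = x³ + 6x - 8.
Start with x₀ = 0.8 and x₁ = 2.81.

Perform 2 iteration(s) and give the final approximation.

f(x) = x³ + 6x - 8
x₀ = 0.8, x₁ = 2.81

Secant formula: x_{n+1} = x_n - f(x_n)(x_n - x_{n-1})/(f(x_n) - f(x_{n-1}))

Iteration 1:
  f(0.800000) = -2.688000
  f(2.810000) = 31.048041
  x_2 = 2.810000 - 31.048041×(2.810000 - 0.800000)/(31.048041 - (-2.688000))
       = 0.960152
Iteration 2:
  f(2.810000) = 31.048041
  f(0.960152) = -1.353935
  x_3 = 0.960152 - (-1.353935)×(0.960152 - 2.810000)/(-1.353935 - 31.048041)
       = 1.037449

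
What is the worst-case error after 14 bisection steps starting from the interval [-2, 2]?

Bisection error bound: |error| ≤ (b-a)/2^n
|error| ≤ (2 - (-2))/2^14 = 4/2^14
|error| ≤ 0.0002441406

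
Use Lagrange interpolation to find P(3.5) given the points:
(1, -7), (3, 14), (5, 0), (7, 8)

Lagrange interpolation formula:
P(x) = Σ yᵢ × Lᵢ(x)
where Lᵢ(x) = Π_{j≠i} (x - xⱼ)/(xᵢ - xⱼ)

L_0(3.5) = (3.5 - 3)/(1 - 3) × (3.5 - 5)/(1 - 5) × (3.5 - 7)/(1 - 7) = -0.054688
L_1(3.5) = (3.5 - 1)/(3 - 1) × (3.5 - 5)/(3 - 5) × (3.5 - 7)/(3 - 7) = 0.820312
L_2(3.5) = (3.5 - 1)/(5 - 1) × (3.5 - 3)/(5 - 3) × (3.5 - 7)/(5 - 7) = 0.273438
L_3(3.5) = (3.5 - 1)/(7 - 1) × (3.5 - 3)/(7 - 3) × (3.5 - 5)/(7 - 5) = -0.039062

P(3.5) = (-7)×L_0(3.5) + 14×L_1(3.5) + 0×L_2(3.5) + 8×L_3(3.5)
P(3.5) = 11.554688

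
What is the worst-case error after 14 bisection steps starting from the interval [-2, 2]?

Bisection error bound: |error| ≤ (b-a)/2^n
|error| ≤ (2 - (-2))/2^14 = 4/2^14
|error| ≤ 0.0002441406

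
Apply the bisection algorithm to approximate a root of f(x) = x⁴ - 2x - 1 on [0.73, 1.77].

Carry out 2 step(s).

f(x) = x⁴ - 2x - 1
Initial interval: [0.73, 1.77]

Iteration 1:
  c_1 = (0.730000 + 1.770000)/2 = 1.250000
  f(c_1) = f(1.250000) = -1.058594
  f(a) × f(c) ≥ 0, new interval: [1.250000, 1.770000]
Iteration 2:
  c_2 = (1.250000 + 1.770000)/2 = 1.510000
  f(c_2) = f(1.510000) = 1.178856
  f(a) × f(c) < 0, new interval: [1.250000, 1.510000]

After 2 iteration(s), the approximation is c_2 = 1.510000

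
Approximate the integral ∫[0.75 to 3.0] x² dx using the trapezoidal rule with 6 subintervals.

f(x) = x²
a = 0.75, b = 3.0, n = 6
h = (b - a)/n = 0.375000

Trapezoidal rule: (h/2)[f(x₀) + 2f(x₁) + 2f(x₂) + ... + f(xₙ)]

x_0 = 0.7500, f(x_0) = 0.562500, coefficient = 1
x_1 = 1.1250, f(x_1) = 1.265625, coefficient = 2
x_2 = 1.5000, f(x_2) = 2.250000, coefficient = 2
x_3 = 1.8750, f(x_3) = 3.515625, coefficient = 2
x_4 = 2.2500, f(x_4) = 5.062500, coefficient = 2
x_5 = 2.6250, f(x_5) = 6.890625, coefficient = 2
x_6 = 3.0000, f(x_6) = 9.000000, coefficient = 1

I ≈ (0.375000/2) × 47.531250 = 8.912109
Exact value: 8.859375
Error: 0.052734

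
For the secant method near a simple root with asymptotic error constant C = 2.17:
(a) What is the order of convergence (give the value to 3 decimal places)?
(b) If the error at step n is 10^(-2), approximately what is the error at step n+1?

(a) Secant method has superlinear convergence with order φ = (1+√5)/2 ≈ 1.618.
    This means |e_{n+1}| ≈ C|e_n|^1.618.

(b) With |e_n| = 10^(-2) and C = 2.17:
    |e_{n+1}| ≈ 2.17 × (10^(-2))^1.618 = 2.17 × 10^(-3.24)

(a) ≈ 1.618 (golden ratio); (b) |e_{n+1}| ≈ 1.260e-03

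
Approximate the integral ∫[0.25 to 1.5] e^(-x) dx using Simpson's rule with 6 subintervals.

f(x) = e^(-x)
a = 0.25, b = 1.5, n = 6
h = (b - a)/n = 0.208333

Simpson's rule: (h/3)[f(x₀) + 4f(x₁) + 2f(x₂) + ... + f(xₙ)]

x_0 = 0.2500, f(x_0) = 0.778801, coefficient = 1
x_1 = 0.4583, f(x_1) = 0.632337, coefficient = 4
x_2 = 0.6667, f(x_2) = 0.513417, coefficient = 2
x_3 = 0.8750, f(x_3) = 0.416862, coefficient = 4
x_4 = 1.0833, f(x_4) = 0.338465, coefficient = 2
x_5 = 1.2917, f(x_5) = 0.274812, coefficient = 4
x_6 = 1.5000, f(x_6) = 0.223130, coefficient = 1

I ≈ (0.208333/3) × 8.001740 = 0.555676
Exact value: 0.555671
Error: 0.000006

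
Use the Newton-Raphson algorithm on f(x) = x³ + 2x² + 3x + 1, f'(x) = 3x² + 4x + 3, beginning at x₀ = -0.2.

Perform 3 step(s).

f(x) = x³ + 2x² + 3x + 1
f'(x) = 3x² + 4x + 3
x₀ = -0.2

Newton-Raphson formula: x_{n+1} = x_n - f(x_n)/f'(x_n)

Iteration 1:
  f(-0.200000) = 0.472000
  f'(-0.200000) = 2.320000
  x_1 = -0.200000 - 0.472000/2.320000 = -0.403448
Iteration 2:
  f(-0.403448) = 0.049527
  f'(-0.403448) = 1.874518
  x_2 = -0.403448 - 0.049527/1.874518 = -0.429869
Iteration 3:
  f(-0.429869) = 0.000533
  f'(-0.429869) = 1.834886
  x_3 = -0.429869 - 0.000533/1.834886 = -0.430160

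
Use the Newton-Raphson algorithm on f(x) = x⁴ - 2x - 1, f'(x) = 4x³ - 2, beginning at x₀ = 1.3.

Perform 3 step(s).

f(x) = x⁴ - 2x - 1
f'(x) = 4x³ - 2
x₀ = 1.3

Newton-Raphson formula: x_{n+1} = x_n - f(x_n)/f'(x_n)

Iteration 1:
  f(1.300000) = -0.743900
  f'(1.300000) = 6.788000
  x_1 = 1.300000 - (-0.743900)/6.788000 = 1.409590
Iteration 2:
  f(1.409590) = 0.128771
  f'(1.409590) = 9.203116
  x_2 = 1.409590 - 0.128771/9.203116 = 1.395598
Iteration 3:
  f(1.395598) = 0.002319
  f'(1.395598) = 8.872799
  x_3 = 1.395598 - 0.002319/8.872799 = 1.395337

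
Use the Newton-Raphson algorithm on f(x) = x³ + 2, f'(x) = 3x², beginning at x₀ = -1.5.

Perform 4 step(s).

f(x) = x³ + 2
f'(x) = 3x²
x₀ = -1.5

Newton-Raphson formula: x_{n+1} = x_n - f(x_n)/f'(x_n)

Iteration 1:
  f(-1.500000) = -1.375000
  f'(-1.500000) = 6.750000
  x_1 = -1.500000 - (-1.375000)/6.750000 = -1.296296
Iteration 2:
  f(-1.296296) = -0.178276
  f'(-1.296296) = 5.041152
  x_2 = -1.296296 - (-0.178276)/5.041152 = -1.260932
Iteration 3:
  f(-1.260932) = -0.004819
  f'(-1.260932) = 4.769850
  x_3 = -1.260932 - (-0.004819)/4.769850 = -1.259922
Iteration 4:
  f(-1.259922) = -0.000004
  f'(-1.259922) = 4.762209
  x_4 = -1.259922 - (-0.000004)/4.762209 = -1.259921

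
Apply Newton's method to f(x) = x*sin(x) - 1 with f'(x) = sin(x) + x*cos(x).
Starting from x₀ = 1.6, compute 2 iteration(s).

f(x) = x*sin(x) - 1
f'(x) = sin(x) + x*cos(x)
x₀ = 1.6

Newton-Raphson formula: x_{n+1} = x_n - f(x_n)/f'(x_n)

Iteration 1:
  f(1.600000) = 0.599318
  f'(1.600000) = 0.952854
  x_1 = 1.600000 - 0.599318/0.952854 = 0.971029
Iteration 2:
  f(0.971029) = -0.198448
  f'(0.971029) = 1.373565
  x_2 = 0.971029 - (-0.198448)/1.373565 = 1.115505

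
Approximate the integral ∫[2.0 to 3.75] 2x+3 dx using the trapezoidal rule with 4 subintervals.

f(x) = 2x+3
a = 2.0, b = 3.75, n = 4
h = (b - a)/n = 0.437500

Trapezoidal rule: (h/2)[f(x₀) + 2f(x₁) + 2f(x₂) + ... + f(xₙ)]

x_0 = 2.0000, f(x_0) = 7.000000, coefficient = 1
x_1 = 2.4375, f(x_1) = 7.875000, coefficient = 2
x_2 = 2.8750, f(x_2) = 8.750000, coefficient = 2
x_3 = 3.3125, f(x_3) = 9.625000, coefficient = 2
x_4 = 3.7500, f(x_4) = 10.500000, coefficient = 1

I ≈ (0.437500/2) × 70.000000 = 15.312500
Exact value: 15.312500
Error: 0.000000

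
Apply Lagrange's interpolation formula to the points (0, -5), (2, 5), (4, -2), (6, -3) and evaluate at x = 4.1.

Lagrange interpolation formula:
P(x) = Σ yᵢ × Lᵢ(x)
where Lᵢ(x) = Π_{j≠i} (x - xⱼ)/(xᵢ - xⱼ)

L_0(4.1) = (4.1 - 2)/(0 - 2) × (4.1 - 4)/(0 - 4) × (4.1 - 6)/(0 - 6) = 0.008312
L_1(4.1) = (4.1 - 0)/(2 - 0) × (4.1 - 4)/(2 - 4) × (4.1 - 6)/(2 - 6) = -0.048687
L_2(4.1) = (4.1 - 0)/(4 - 0) × (4.1 - 2)/(4 - 2) × (4.1 - 6)/(4 - 6) = 1.022437
L_3(4.1) = (4.1 - 0)/(6 - 0) × (4.1 - 2)/(6 - 2) × (4.1 - 4)/(6 - 4) = 0.017937

P(4.1) = (-5)×L_0(4.1) + 5×L_1(4.1) + (-2)×L_2(4.1) + (-3)×L_3(4.1)
P(4.1) = -2.383687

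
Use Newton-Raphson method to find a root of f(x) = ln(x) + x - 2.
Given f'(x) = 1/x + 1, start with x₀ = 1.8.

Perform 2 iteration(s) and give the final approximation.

f(x) = ln(x) + x - 2
f'(x) = 1/x + 1
x₀ = 1.8

Newton-Raphson formula: x_{n+1} = x_n - f(x_n)/f'(x_n)

Iteration 1:
  f(1.800000) = 0.387787
  f'(1.800000) = 1.555556
  x_1 = 1.800000 - 0.387787/1.555556 = 1.550709
Iteration 2:
  f(1.550709) = -0.010579
  f'(1.550709) = 1.644866
  x_2 = 1.550709 - (-0.010579)/1.644866 = 1.557140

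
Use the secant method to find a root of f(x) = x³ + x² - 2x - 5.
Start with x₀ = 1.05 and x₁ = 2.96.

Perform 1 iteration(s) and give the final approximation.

f(x) = x³ + x² - 2x - 5
x₀ = 1.05, x₁ = 2.96

Secant formula: x_{n+1} = x_n - f(x_n)(x_n - x_{n-1})/(f(x_n) - f(x_{n-1}))

Iteration 1:
  f(1.050000) = -4.839875
  f(2.960000) = 23.775936
  x_2 = 2.960000 - 23.775936×(2.960000 - 1.050000)/(23.775936 - (-4.839875))
       = 1.373044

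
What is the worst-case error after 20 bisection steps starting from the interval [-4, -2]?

Bisection error bound: |error| ≤ (b-a)/2^n
|error| ≤ (-2 - (-4))/2^20 = 2/2^20
|error| ≤ 0.0000019073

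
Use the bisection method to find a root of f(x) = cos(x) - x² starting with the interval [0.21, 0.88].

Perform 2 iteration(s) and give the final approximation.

f(x) = cos(x) - x²
Initial interval: [0.21, 0.88]

Iteration 1:
  c_1 = (0.210000 + 0.880000)/2 = 0.545000
  f(c_1) = f(0.545000) = 0.558102
  f(a) × f(c) ≥ 0, new interval: [0.545000, 0.880000]
Iteration 2:
  c_2 = (0.545000 + 0.880000)/2 = 0.712500
  f(c_2) = f(0.712500) = 0.249074
  f(a) × f(c) ≥ 0, new interval: [0.712500, 0.880000]

After 2 iteration(s), the approximation is c_2 = 0.712500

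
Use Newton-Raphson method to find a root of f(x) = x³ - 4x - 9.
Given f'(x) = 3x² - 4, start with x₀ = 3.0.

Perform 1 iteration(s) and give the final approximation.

f(x) = x³ - 4x - 9
f'(x) = 3x² - 4
x₀ = 3.0

Newton-Raphson formula: x_{n+1} = x_n - f(x_n)/f'(x_n)

Iteration 1:
  f(3.000000) = 6.000000
  f'(3.000000) = 23.000000
  x_1 = 3.000000 - 6.000000/23.000000 = 2.739130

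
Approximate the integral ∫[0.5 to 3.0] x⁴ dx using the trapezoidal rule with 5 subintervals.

f(x) = x⁴
a = 0.5, b = 3.0, n = 5
h = (b - a)/n = 0.500000

Trapezoidal rule: (h/2)[f(x₀) + 2f(x₁) + 2f(x₂) + ... + f(xₙ)]

x_0 = 0.5000, f(x_0) = 0.062500, coefficient = 1
x_1 = 1.0000, f(x_1) = 1.000000, coefficient = 2
x_2 = 1.5000, f(x_2) = 5.062500, coefficient = 2
x_3 = 2.0000, f(x_3) = 16.000000, coefficient = 2
x_4 = 2.5000, f(x_4) = 39.062500, coefficient = 2
x_5 = 3.0000, f(x_5) = 81.000000, coefficient = 1

I ≈ (0.500000/2) × 203.312500 = 50.828125
Exact value: 48.593750
Error: 2.234375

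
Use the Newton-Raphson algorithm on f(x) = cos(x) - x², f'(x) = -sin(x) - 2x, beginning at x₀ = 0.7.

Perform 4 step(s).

f(x) = cos(x) - x²
f'(x) = -sin(x) - 2x
x₀ = 0.7

Newton-Raphson formula: x_{n+1} = x_n - f(x_n)/f'(x_n)

Iteration 1:
  f(0.700000) = 0.274842
  f'(0.700000) = -2.044218
  x_1 = 0.700000 - 0.274842/(-2.044218) = 0.834449
Iteration 2:
  f(0.834449) = -0.024718
  f'(0.834449) = -2.409823
  x_2 = 0.834449 - (-0.024718)/(-2.409823) = 0.824191
Iteration 3:
  f(0.824191) = -0.000141
  f'(0.824191) = -2.382382
  x_3 = 0.824191 - (-0.000141)/(-2.382382) = 0.824132
Iteration 4:
  f(0.824132) = 0.000000
  f'(0.824132) = -2.382223
  x_4 = 0.824132 - 0.000000/(-2.382223) = 0.824132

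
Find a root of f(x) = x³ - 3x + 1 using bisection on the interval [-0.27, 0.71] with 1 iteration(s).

f(x) = x³ - 3x + 1
Initial interval: [-0.27, 0.71]

Iteration 1:
  c_1 = (-0.270000 + 0.710000)/2 = 0.220000
  f(c_1) = f(0.220000) = 0.350648
  f(a) × f(c) ≥ 0, new interval: [0.220000, 0.710000]

After 1 iteration(s), the approximation is c_1 = 0.220000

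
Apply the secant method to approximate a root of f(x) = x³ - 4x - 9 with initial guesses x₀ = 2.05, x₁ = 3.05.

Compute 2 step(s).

f(x) = x³ - 4x - 9
x₀ = 2.05, x₁ = 3.05

Secant formula: x_{n+1} = x_n - f(x_n)(x_n - x_{n-1})/(f(x_n) - f(x_{n-1}))

Iteration 1:
  f(2.050000) = -8.584875
  f(3.050000) = 7.172625
  x_2 = 3.050000 - 7.172625×(3.050000 - 2.050000)/(7.172625 - (-8.584875))
       = 2.594812
Iteration 2:
  f(3.050000) = 7.172625
  f(2.594812) = -1.908251
  x_3 = 2.594812 - (-1.908251)×(2.594812 - 3.050000)/(-1.908251 - 7.172625)
       = 2.690465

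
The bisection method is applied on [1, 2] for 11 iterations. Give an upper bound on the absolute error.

Bisection error bound: |error| ≤ (b-a)/2^n
|error| ≤ (2 - 1)/2^11 = 1/2^11
|error| ≤ 0.0004882812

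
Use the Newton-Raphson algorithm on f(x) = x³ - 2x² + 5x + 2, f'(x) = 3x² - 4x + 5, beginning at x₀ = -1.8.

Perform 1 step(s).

f(x) = x³ - 2x² + 5x + 2
f'(x) = 3x² - 4x + 5
x₀ = -1.8

Newton-Raphson formula: x_{n+1} = x_n - f(x_n)/f'(x_n)

Iteration 1:
  f(-1.800000) = -19.312000
  f'(-1.800000) = 21.920000
  x_1 = -1.800000 - (-19.312000)/21.920000 = -0.918978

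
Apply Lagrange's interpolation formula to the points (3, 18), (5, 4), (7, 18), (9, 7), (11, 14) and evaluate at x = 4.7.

Lagrange interpolation formula:
P(x) = Σ yᵢ × Lᵢ(x)
where Lᵢ(x) = Π_{j≠i} (x - xⱼ)/(xᵢ - xⱼ)

L_0(4.7) = (4.7 - 5)/(3 - 5) × (4.7 - 7)/(3 - 7) × (4.7 - 9)/(3 - 9) × (4.7 - 11)/(3 - 11) = 0.048677
L_1(4.7) = (4.7 - 3)/(5 - 3) × (4.7 - 7)/(5 - 7) × (4.7 - 9)/(5 - 9) × (4.7 - 11)/(5 - 11) = 1.103353
L_2(4.7) = (4.7 - 3)/(7 - 3) × (4.7 - 5)/(7 - 5) × (4.7 - 9)/(7 - 9) × (4.7 - 11)/(7 - 11) = -0.215873
L_3(4.7) = (4.7 - 3)/(9 - 3) × (4.7 - 5)/(9 - 5) × (4.7 - 7)/(9 - 7) × (4.7 - 11)/(9 - 11) = 0.076978
L_4(4.7) = (4.7 - 3)/(11 - 3) × (4.7 - 5)/(11 - 5) × (4.7 - 7)/(11 - 7) × (4.7 - 9)/(11 - 9) = -0.013135

P(4.7) = 18×L_0(4.7) + 4×L_1(4.7) + 18×L_2(4.7) + 7×L_3(4.7) + 14×L_4(4.7)
P(4.7) = 1.758838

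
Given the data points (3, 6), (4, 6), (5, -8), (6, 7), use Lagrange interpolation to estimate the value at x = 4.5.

Lagrange interpolation formula:
P(x) = Σ yᵢ × Lᵢ(x)
where Lᵢ(x) = Π_{j≠i} (x - xⱼ)/(xᵢ - xⱼ)

L_0(4.5) = (4.5 - 4)/(3 - 4) × (4.5 - 5)/(3 - 5) × (4.5 - 6)/(3 - 6) = -0.062500
L_1(4.5) = (4.5 - 3)/(4 - 3) × (4.5 - 5)/(4 - 5) × (4.5 - 6)/(4 - 6) = 0.562500
L_2(4.5) = (4.5 - 3)/(5 - 3) × (4.5 - 4)/(5 - 4) × (4.5 - 6)/(5 - 6) = 0.562500
L_3(4.5) = (4.5 - 3)/(6 - 3) × (4.5 - 4)/(6 - 4) × (4.5 - 5)/(6 - 5) = -0.062500

P(4.5) = 6×L_0(4.5) + 6×L_1(4.5) + (-8)×L_2(4.5) + 7×L_3(4.5)
P(4.5) = -1.937500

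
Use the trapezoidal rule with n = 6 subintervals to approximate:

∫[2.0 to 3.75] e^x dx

f(x) = e^x
a = 2.0, b = 3.75, n = 6
h = (b - a)/n = 0.291667

Trapezoidal rule: (h/2)[f(x₀) + 2f(x₁) + 2f(x₂) + ... + f(xₙ)]

x_0 = 2.0000, f(x_0) = 7.389056, coefficient = 1
x_1 = 2.2917, f(x_1) = 9.891410, coefficient = 2
x_2 = 2.5833, f(x_2) = 13.241202, coefficient = 2
x_3 = 2.8750, f(x_3) = 17.725424, coefficient = 2
x_4 = 3.1667, f(x_4) = 23.728258, coefficient = 2
x_5 = 3.4583, f(x_5) = 31.763992, coefficient = 2
x_6 = 3.7500, f(x_6) = 42.521082, coefficient = 1

I ≈ (0.291667/2) × 242.610711 = 35.380729
Exact value: 35.132026
Error: 0.248703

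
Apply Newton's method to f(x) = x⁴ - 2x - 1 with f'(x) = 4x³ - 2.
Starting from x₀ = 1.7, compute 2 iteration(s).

f(x) = x⁴ - 2x - 1
f'(x) = 4x³ - 2
x₀ = 1.7

Newton-Raphson formula: x_{n+1} = x_n - f(x_n)/f'(x_n)

Iteration 1:
  f(1.700000) = 3.952100
  f'(1.700000) = 17.652000
  x_1 = 1.700000 - 3.952100/17.652000 = 1.476110
Iteration 2:
  f(1.476110) = 0.795392
  f'(1.476110) = 10.865198
  x_2 = 1.476110 - 0.795392/10.865198 = 1.402905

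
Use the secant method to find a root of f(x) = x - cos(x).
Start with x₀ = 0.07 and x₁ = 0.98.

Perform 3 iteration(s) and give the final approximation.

f(x) = x - cos(x)
x₀ = 0.07, x₁ = 0.98

Secant formula: x_{n+1} = x_n - f(x_n)(x_n - x_{n-1})/(f(x_n) - f(x_{n-1}))

Iteration 1:
  f(0.070000) = -0.927551
  f(0.980000) = 0.422977
  x_2 = 0.980000 - 0.422977×(0.980000 - 0.070000)/(0.422977 - (-0.927551))
       = 0.694993
Iteration 2:
  f(0.980000) = 0.422977
  f(0.694993) = -0.073064
  x_3 = 0.694993 - (-0.073064)×(0.694993 - 0.980000)/(-0.073064 - 0.422977)
       = 0.736973
Iteration 3:
  f(0.694993) = -0.073064
  f(0.736973) = -0.003532
  x_4 = 0.736973 - (-0.003532)×(0.736973 - 0.694993)/(-0.003532 - (-0.073064))
       = 0.739106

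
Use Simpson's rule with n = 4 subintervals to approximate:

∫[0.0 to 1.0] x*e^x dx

f(x) = x*e^x
a = 0.0, b = 1.0, n = 4
h = (b - a)/n = 0.250000

Simpson's rule: (h/3)[f(x₀) + 4f(x₁) + 2f(x₂) + ... + f(xₙ)]

x_0 = 0.0000, f(x_0) = 0.000000, coefficient = 1
x_1 = 0.2500, f(x_1) = 0.321006, coefficient = 4
x_2 = 0.5000, f(x_2) = 0.824361, coefficient = 2
x_3 = 0.7500, f(x_3) = 1.587750, coefficient = 4
x_4 = 1.0000, f(x_4) = 2.718282, coefficient = 1

I ≈ (0.250000/3) × 12.002029 = 1.000169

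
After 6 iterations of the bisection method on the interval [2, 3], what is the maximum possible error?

Bisection error bound: |error| ≤ (b-a)/2^n
|error| ≤ (3 - 2)/2^6 = 1/2^6
|error| ≤ 0.0156250000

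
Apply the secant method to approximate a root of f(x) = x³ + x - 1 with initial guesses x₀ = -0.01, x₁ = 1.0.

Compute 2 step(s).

f(x) = x³ + x - 1
x₀ = -0.01, x₁ = 1.0

Secant formula: x_{n+1} = x_n - f(x_n)(x_n - x_{n-1})/(f(x_n) - f(x_{n-1}))

Iteration 1:
  f(-0.010000) = -1.010001
  f(1.000000) = 1.000000
  x_2 = 1.000000 - 1.000000×(1.000000 - (-0.010000))/(1.000000 - (-1.010001))
       = 0.497513
Iteration 2:
  f(1.000000) = 1.000000
  f(0.497513) = -0.379344
  x_3 = 0.497513 - (-0.379344)×(0.497513 - 1.000000)/(-0.379344 - 1.000000)
       = 0.635705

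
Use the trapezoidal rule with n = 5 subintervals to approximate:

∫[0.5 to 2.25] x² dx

f(x) = x²
a = 0.5, b = 2.25, n = 5
h = (b - a)/n = 0.350000

Trapezoidal rule: (h/2)[f(x₀) + 2f(x₁) + 2f(x₂) + ... + f(xₙ)]

x_0 = 0.5000, f(x_0) = 0.250000, coefficient = 1
x_1 = 0.8500, f(x_1) = 0.722500, coefficient = 2
x_2 = 1.2000, f(x_2) = 1.440000, coefficient = 2
x_3 = 1.5500, f(x_3) = 2.402500, coefficient = 2
x_4 = 1.9000, f(x_4) = 3.610000, coefficient = 2
x_5 = 2.2500, f(x_5) = 5.062500, coefficient = 1

I ≈ (0.350000/2) × 21.662500 = 3.790937
Exact value: 3.755208
Error: 0.035729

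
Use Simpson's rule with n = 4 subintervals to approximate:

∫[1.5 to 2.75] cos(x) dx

f(x) = cos(x)
a = 1.5, b = 2.75, n = 4
h = (b - a)/n = 0.312500

Simpson's rule: (h/3)[f(x₀) + 4f(x₁) + 2f(x₂) + ... + f(xₙ)]

x_0 = 1.5000, f(x_0) = 0.070737, coefficient = 1
x_1 = 1.8125, f(x_1) = -0.239357, coefficient = 4
x_2 = 2.1250, f(x_2) = -0.526266, coefficient = 2
x_3 = 2.4375, f(x_3) = -0.762199, coefficient = 4
x_4 = 2.7500, f(x_4) = -0.924302, coefficient = 1

I ≈ (0.312500/3) × -5.912323 = -0.615867
Exact value: -0.615834
Error: 0.000033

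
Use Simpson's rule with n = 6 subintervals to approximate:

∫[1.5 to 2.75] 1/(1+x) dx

f(x) = 1/(1+x)
a = 1.5, b = 2.75, n = 6
h = (b - a)/n = 0.208333

Simpson's rule: (h/3)[f(x₀) + 4f(x₁) + 2f(x₂) + ... + f(xₙ)]

x_0 = 1.5000, f(x_0) = 0.400000, coefficient = 1
x_1 = 1.7083, f(x_1) = 0.369231, coefficient = 4
x_2 = 1.9167, f(x_2) = 0.342857, coefficient = 2
x_3 = 2.1250, f(x_3) = 0.320000, coefficient = 4
x_4 = 2.3333, f(x_4) = 0.300000, coefficient = 2
x_5 = 2.5417, f(x_5) = 0.282353, coefficient = 4
x_6 = 2.7500, f(x_6) = 0.266667, coefficient = 1

I ≈ (0.208333/3) × 5.838716 = 0.405466
Exact value: 0.405465
Error: 0.000001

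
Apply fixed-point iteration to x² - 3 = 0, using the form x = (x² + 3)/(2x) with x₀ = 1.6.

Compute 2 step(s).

Equation: x² - 3 = 0
Fixed-point form: x = (x² + 3)/(2x)
x₀ = 1.6

x_1 = g(1.600000) = 1.737500
x_2 = g(1.737500) = 1.732059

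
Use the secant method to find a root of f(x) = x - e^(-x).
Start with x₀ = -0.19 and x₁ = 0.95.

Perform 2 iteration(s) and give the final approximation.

f(x) = x - e^(-x)
x₀ = -0.19, x₁ = 0.95

Secant formula: x_{n+1} = x_n - f(x_n)(x_n - x_{n-1})/(f(x_n) - f(x_{n-1}))

Iteration 1:
  f(-0.190000) = -1.399250
  f(0.950000) = 0.563259
  x_2 = 0.950000 - 0.563259×(0.950000 - (-0.190000))/(0.563259 - (-1.399250))
       = 0.622809
Iteration 2:
  f(0.950000) = 0.563259
  f(0.622809) = 0.086373
  x_3 = 0.622809 - 0.086373×(0.622809 - 0.950000)/(0.086373 - 0.563259)
       = 0.563548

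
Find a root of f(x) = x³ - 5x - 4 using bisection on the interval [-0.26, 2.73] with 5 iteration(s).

f(x) = x³ - 5x - 4
Initial interval: [-0.26, 2.73]

Iteration 1:
  c_1 = (-0.260000 + 2.730000)/2 = 1.235000
  f(c_1) = f(1.235000) = -8.291347
  f(a) × f(c) ≥ 0, new interval: [1.235000, 2.730000]
Iteration 2:
  c_2 = (1.235000 + 2.730000)/2 = 1.982500
  f(c_2) = f(1.982500) = -6.120668
  f(a) × f(c) ≥ 0, new interval: [1.982500, 2.730000]
Iteration 3:
  c_3 = (1.982500 + 2.730000)/2 = 2.356250
  f(c_3) = f(2.356250) = -2.699552
  f(a) × f(c) ≥ 0, new interval: [2.356250, 2.730000]
Iteration 4:
  c_4 = (2.356250 + 2.730000)/2 = 2.543125
  f(c_4) = f(2.543125) = -0.268003
  f(a) × f(c) ≥ 0, new interval: [2.543125, 2.730000]
Iteration 5:
  c_5 = (2.543125 + 2.730000)/2 = 2.636563
  f(c_5) = f(2.636563) = 1.145151
  f(a) × f(c) < 0, new interval: [2.543125, 2.636563]

After 5 iteration(s), the approximation is c_5 = 2.636563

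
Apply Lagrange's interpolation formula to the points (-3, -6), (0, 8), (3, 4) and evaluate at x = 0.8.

Lagrange interpolation formula:
P(x) = Σ yᵢ × Lᵢ(x)
where Lᵢ(x) = Π_{j≠i} (x - xⱼ)/(xᵢ - xⱼ)

L_0(0.8) = (0.8 - 0)/(-3 - 0) × (0.8 - 3)/(-3 - 3) = -0.097778
L_1(0.8) = (0.8 - (-3))/(0 - (-3)) × (0.8 - 3)/(0 - 3) = 0.928889
L_2(0.8) = (0.8 - (-3))/(3 - (-3)) × (0.8 - 0)/(3 - 0) = 0.168889

P(0.8) = (-6)×L_0(0.8) + 8×L_1(0.8) + 4×L_2(0.8)
P(0.8) = 8.693333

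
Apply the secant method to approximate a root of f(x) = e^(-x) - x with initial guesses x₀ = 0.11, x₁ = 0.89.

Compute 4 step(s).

f(x) = e^(-x) - x
x₀ = 0.11, x₁ = 0.89

Secant formula: x_{n+1} = x_n - f(x_n)(x_n - x_{n-1})/(f(x_n) - f(x_{n-1}))

Iteration 1:
  f(0.110000) = 0.785834
  f(0.890000) = -0.479344
  x_2 = 0.890000 - (-0.479344)×(0.890000 - 0.110000)/(-0.479344 - 0.785834)
       = 0.594478
Iteration 2:
  f(0.890000) = -0.479344
  f(0.594478) = -0.042627
  x_3 = 0.594478 - (-0.042627)×(0.594478 - 0.890000)/(-0.042627 - (-0.479344))
       = 0.565632
Iteration 3:
  f(0.594478) = -0.042627
  f(0.565632) = 0.002368
  x_4 = 0.565632 - 0.002368×(0.565632 - 0.594478)/(0.002368 - (-0.042627))
       = 0.567151
Iteration 4:
  f(0.565632) = 0.002368
  f(0.567151) = -0.000012
  x_5 = 0.567151 - (-0.000012)×(0.567151 - 0.565632)/(-0.000012 - 0.002368)
       = 0.567143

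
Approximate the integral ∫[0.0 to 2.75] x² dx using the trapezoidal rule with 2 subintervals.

f(x) = x²
a = 0.0, b = 2.75, n = 2
h = (b - a)/n = 1.375000

Trapezoidal rule: (h/2)[f(x₀) + 2f(x₁) + 2f(x₂) + ... + f(xₙ)]

x_0 = 0.0000, f(x_0) = 0.000000, coefficient = 1
x_1 = 1.3750, f(x_1) = 1.890625, coefficient = 2
x_2 = 2.7500, f(x_2) = 7.562500, coefficient = 1

I ≈ (1.375000/2) × 11.343750 = 7.798828
Exact value: 6.932292
Error: 0.866536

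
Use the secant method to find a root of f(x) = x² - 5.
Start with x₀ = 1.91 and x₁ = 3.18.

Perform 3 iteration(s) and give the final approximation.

f(x) = x² - 5
x₀ = 1.91, x₁ = 3.18

Secant formula: x_{n+1} = x_n - f(x_n)(x_n - x_{n-1})/(f(x_n) - f(x_{n-1}))

Iteration 1:
  f(1.910000) = -1.351900
  f(3.180000) = 5.112400
  x_2 = 3.180000 - 5.112400×(3.180000 - 1.910000)/(5.112400 - (-1.351900))
       = 2.175599
Iteration 2:
  f(3.180000) = 5.112400
  f(2.175599) = -0.266768
  x_3 = 2.175599 - (-0.266768)×(2.175599 - 3.180000)/(-0.266768 - 5.112400)
       = 2.225410
Iteration 3:
  f(2.175599) = -0.266768
  f(2.225410) = -0.047549
  x_4 = 2.225410 - (-0.047549)×(2.225410 - 2.175599)/(-0.047549 - (-0.266768))
       = 2.236214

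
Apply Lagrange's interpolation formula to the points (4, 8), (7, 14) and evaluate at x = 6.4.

Lagrange interpolation formula:
P(x) = Σ yᵢ × Lᵢ(x)
where Lᵢ(x) = Π_{j≠i} (x - xⱼ)/(xᵢ - xⱼ)

L_0(6.4) = (6.4 - 7)/(4 - 7) = 0.200000
L_1(6.4) = (6.4 - 4)/(7 - 4) = 0.800000

P(6.4) = 8×L_0(6.4) + 14×L_1(6.4)
P(6.4) = 12.800000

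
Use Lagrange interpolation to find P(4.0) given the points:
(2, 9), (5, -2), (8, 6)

Lagrange interpolation formula:
P(x) = Σ yᵢ × Lᵢ(x)
where Lᵢ(x) = Π_{j≠i} (x - xⱼ)/(xᵢ - xⱼ)

L_0(4.0) = (4.0 - 5)/(2 - 5) × (4.0 - 8)/(2 - 8) = 0.222222
L_1(4.0) = (4.0 - 2)/(5 - 2) × (4.0 - 8)/(5 - 8) = 0.888889
L_2(4.0) = (4.0 - 2)/(8 - 2) × (4.0 - 5)/(8 - 5) = -0.111111

P(4.0) = 9×L_0(4.0) + (-2)×L_1(4.0) + 6×L_2(4.0)
P(4.0) = -0.444444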